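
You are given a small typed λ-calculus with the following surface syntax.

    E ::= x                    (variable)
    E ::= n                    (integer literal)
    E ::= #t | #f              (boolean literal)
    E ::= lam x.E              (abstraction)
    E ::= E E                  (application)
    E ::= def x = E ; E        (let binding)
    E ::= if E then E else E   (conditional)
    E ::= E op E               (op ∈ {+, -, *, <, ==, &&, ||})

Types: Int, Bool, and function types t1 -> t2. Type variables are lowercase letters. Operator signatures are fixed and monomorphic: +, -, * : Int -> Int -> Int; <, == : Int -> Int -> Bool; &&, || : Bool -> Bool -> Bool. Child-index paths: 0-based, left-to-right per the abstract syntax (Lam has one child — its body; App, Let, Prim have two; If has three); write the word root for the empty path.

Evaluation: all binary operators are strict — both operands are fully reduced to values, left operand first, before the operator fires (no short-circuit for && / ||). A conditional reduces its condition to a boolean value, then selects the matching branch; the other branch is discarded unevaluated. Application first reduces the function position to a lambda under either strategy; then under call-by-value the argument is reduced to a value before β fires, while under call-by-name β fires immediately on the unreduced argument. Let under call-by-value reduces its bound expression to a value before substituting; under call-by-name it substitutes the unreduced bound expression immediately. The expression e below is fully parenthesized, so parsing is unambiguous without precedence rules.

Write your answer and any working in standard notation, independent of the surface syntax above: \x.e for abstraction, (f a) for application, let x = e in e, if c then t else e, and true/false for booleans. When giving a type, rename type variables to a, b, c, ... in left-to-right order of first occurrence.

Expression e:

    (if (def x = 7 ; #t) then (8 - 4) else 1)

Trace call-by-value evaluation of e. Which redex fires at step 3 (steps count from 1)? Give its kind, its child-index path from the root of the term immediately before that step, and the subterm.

Answer: delta at root : (8 - 4)

Derivation:
step 0: (if (let x = 7 in true) then (8 - 4) else 1)
step 1: [let@0] (if true then (8 - 4) else 1)
step 2: [if@root] (8 - 4)
step 3: [delta@root] 4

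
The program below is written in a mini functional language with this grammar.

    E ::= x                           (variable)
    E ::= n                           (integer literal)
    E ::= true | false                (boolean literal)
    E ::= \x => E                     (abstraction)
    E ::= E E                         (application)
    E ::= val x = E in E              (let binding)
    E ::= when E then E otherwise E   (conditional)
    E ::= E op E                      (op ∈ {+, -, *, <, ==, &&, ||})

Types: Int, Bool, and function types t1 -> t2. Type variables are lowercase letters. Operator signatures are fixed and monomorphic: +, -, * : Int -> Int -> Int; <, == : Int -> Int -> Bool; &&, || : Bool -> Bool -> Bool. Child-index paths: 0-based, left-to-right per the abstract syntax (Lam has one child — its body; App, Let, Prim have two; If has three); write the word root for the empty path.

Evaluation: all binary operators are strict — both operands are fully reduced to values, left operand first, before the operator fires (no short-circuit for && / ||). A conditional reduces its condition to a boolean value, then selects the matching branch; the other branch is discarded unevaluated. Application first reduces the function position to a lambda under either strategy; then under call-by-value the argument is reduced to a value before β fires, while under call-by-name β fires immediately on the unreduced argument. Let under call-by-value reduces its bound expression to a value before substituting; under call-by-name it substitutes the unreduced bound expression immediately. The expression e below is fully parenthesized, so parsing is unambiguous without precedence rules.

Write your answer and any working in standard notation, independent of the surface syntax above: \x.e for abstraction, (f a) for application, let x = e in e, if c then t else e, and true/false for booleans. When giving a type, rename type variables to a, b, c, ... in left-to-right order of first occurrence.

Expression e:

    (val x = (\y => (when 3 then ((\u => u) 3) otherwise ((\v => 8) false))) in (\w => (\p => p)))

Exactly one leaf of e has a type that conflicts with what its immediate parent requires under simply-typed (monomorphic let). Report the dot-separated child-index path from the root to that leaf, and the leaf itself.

Answer: 0.0.0 : 3

Trace:
  unify Int ~ Bool
  FAIL: mismatch Int ~ Bool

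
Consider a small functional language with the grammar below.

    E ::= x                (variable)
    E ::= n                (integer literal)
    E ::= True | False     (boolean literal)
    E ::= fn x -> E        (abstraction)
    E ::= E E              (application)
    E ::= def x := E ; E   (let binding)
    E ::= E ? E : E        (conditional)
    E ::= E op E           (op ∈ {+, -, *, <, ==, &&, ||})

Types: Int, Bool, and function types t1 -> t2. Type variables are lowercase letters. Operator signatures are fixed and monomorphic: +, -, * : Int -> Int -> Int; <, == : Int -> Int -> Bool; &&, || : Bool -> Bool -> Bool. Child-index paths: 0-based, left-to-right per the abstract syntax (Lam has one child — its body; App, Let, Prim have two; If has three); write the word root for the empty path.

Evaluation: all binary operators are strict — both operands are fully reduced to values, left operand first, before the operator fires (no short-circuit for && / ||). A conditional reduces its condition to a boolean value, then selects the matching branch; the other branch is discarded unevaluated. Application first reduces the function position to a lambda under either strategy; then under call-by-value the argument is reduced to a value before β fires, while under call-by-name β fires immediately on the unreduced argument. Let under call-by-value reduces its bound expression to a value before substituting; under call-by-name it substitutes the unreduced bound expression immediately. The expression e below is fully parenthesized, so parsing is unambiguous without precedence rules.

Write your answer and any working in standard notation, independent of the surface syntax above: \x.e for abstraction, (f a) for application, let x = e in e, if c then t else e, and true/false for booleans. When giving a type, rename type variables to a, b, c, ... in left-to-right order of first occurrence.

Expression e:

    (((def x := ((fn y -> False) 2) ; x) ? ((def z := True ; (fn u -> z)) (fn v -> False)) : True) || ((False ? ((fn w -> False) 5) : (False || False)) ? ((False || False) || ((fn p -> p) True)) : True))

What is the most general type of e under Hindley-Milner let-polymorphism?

Derivation:
\y._ : a -> Bool
  unify a -> Bool ~ Int -> b
  unify a ~ Int
  unify Bool ~ b
_ _ : Bool
let x : Bool
x : Bool
  unify Bool ~ Bool
let z : Bool
z : Bool
\u._ : c -> Bool
\v._ : d -> Bool
  unify c -> Bool ~ (d -> Bool) -> e
  unify c ~ d -> Bool
  unify Bool ~ e
_ _ : Bool
  unify Bool ~ Bool
  unify Bool ~ Bool
  unify Bool ~ Bool
\w._ : f -> Bool
  unify f -> Bool ~ Int -> g
  unify f ~ Int
  unify Bool ~ g
_ _ : Bool
  unify Bool ~ Bool
  unify Bool ~ Bool
  unify Bool ~ Bool
  unify Bool ~ Bool
  unify Bool ~ Bool
  unify Bool ~ Bool
  unify Bool ~ Bool
p : h
\p._ : h -> h
  unify h -> h ~ Bool -> i
  unify h ~ Bool
  unify Bool ~ i
_ _ : Bool
  unify Bool ~ Bool
  unify Bool ~ Bool
  unify Bool ~ Bool

Answer: Bool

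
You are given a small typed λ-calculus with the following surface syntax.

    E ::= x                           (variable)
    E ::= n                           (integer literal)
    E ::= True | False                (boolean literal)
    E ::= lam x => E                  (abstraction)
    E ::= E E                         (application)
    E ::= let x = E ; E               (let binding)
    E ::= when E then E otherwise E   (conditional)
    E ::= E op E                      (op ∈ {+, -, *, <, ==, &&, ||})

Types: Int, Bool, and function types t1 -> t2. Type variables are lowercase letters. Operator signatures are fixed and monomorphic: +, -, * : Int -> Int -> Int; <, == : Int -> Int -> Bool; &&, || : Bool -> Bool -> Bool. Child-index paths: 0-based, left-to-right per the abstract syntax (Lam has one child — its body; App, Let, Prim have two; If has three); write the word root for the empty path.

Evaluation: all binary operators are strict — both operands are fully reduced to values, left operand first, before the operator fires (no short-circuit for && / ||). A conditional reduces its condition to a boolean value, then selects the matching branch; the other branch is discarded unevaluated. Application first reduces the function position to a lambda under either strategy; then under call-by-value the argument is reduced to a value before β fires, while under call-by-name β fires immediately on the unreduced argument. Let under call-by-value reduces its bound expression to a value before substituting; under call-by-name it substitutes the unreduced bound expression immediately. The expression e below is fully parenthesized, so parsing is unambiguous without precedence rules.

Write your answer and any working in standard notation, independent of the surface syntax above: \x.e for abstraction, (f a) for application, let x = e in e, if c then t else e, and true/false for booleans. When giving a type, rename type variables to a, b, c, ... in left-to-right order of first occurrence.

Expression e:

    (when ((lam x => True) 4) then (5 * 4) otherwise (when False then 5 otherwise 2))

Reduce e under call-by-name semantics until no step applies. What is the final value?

Answer: 20

Derivation:
step 0: (if ((\x.true) 4) then (5 * 4) else (if false then 5 else 2))
step 1: [beta@0] (if true then (5 * 4) else (if false then 5 else 2))
step 2: [if@root] (5 * 4)
step 3: [delta@root] 20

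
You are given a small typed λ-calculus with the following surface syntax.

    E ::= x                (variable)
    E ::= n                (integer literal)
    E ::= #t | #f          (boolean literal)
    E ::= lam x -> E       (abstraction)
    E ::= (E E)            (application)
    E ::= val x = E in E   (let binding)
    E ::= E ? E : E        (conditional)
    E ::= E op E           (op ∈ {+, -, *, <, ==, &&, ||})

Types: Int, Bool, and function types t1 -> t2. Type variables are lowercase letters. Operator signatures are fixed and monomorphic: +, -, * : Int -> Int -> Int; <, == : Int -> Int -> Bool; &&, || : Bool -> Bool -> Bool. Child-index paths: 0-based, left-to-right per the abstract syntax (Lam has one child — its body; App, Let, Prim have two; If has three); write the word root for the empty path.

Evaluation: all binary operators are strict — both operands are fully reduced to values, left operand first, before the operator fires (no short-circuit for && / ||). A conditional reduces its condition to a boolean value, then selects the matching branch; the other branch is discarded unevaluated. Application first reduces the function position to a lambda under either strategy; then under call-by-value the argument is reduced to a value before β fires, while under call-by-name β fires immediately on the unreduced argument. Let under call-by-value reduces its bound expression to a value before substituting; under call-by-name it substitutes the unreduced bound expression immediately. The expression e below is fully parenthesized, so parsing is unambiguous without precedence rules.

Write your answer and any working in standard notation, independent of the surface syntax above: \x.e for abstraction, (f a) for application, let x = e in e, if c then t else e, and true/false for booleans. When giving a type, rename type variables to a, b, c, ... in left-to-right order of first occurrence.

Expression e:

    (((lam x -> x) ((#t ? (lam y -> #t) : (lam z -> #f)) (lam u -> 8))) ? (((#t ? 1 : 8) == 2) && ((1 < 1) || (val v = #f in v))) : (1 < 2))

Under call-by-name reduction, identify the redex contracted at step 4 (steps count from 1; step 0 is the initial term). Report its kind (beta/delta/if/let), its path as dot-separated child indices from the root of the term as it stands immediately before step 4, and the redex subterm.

Answer: if at root : (if true then (((if true then 1 else 8) == 2) && ((1 < 1) || (let v = false in v))) else (1 < 2))

Derivation:
step 0: (if ((\x.x) ((if true then (\y.true) else (\z.false)) (\u.8))) then (((if true then 1 else 8) == 2) && ((1 < 1) || (let v = false in v))) else (1 < 2))
step 1: [beta@0] (if ((if true then (\y.true) else (\z.false)) (\u.8)) then (((if true then 1 else 8) == 2) && ((1 < 1) || (let v = false in v))) else (1 < 2))
step 2: [if@0.0] (if ((\y.true) (\u.8)) then (((if true then 1 else 8) == 2) && ((1 < 1) || (let v = false in v))) else (1 < 2))
step 3: [beta@0] (if true then (((if true then 1 else 8) == 2) && ((1 < 1) || (let v = false in v))) else (1 < 2))
step 4: [if@root] (((if true then 1 else 8) == 2) && ((1 < 1) || (let v = false in v)))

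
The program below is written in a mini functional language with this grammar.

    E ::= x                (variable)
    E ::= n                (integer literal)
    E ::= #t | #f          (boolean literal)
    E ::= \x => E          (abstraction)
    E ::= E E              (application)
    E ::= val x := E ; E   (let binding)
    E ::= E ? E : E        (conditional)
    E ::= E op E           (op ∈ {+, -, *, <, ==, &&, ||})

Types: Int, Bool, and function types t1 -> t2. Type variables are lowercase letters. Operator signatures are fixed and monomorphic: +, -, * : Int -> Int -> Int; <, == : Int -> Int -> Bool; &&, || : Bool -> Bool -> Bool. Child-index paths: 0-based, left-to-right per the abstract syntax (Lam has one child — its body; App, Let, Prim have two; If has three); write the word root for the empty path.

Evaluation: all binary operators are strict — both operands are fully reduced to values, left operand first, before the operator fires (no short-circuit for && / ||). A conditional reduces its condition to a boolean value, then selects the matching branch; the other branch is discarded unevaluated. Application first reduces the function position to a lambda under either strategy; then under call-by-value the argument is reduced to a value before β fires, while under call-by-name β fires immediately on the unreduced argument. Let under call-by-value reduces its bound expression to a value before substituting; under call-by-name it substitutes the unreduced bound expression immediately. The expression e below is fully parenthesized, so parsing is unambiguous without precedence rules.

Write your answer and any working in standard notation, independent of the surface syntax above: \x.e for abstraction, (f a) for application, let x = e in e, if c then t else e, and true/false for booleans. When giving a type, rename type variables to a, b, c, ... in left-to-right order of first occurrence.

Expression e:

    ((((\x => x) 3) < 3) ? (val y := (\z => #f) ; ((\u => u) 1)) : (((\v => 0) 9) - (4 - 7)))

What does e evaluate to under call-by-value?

Working:
step 0: (if (((\x.x) 3) < 3) then (let y = (\z.false) in ((\u.u) 1)) else (((\v.0) 9) - (4 - 7)))
step 1: [beta@0.0] (if (3 < 3) then (let y = (\z.false) in ((\u.u) 1)) else (((\v.0) 9) - (4 - 7)))
step 2: [delta@0] (if false then (let y = (\z.false) in ((\u.u) 1)) else (((\v.0) 9) - (4 - 7)))
step 3: [if@root] (((\v.0) 9) - (4 - 7))
step 4: [beta@0] (0 - (4 - 7))
step 5: [delta@1] (0 - -3)
step 6: [delta@root] 3

Answer: 3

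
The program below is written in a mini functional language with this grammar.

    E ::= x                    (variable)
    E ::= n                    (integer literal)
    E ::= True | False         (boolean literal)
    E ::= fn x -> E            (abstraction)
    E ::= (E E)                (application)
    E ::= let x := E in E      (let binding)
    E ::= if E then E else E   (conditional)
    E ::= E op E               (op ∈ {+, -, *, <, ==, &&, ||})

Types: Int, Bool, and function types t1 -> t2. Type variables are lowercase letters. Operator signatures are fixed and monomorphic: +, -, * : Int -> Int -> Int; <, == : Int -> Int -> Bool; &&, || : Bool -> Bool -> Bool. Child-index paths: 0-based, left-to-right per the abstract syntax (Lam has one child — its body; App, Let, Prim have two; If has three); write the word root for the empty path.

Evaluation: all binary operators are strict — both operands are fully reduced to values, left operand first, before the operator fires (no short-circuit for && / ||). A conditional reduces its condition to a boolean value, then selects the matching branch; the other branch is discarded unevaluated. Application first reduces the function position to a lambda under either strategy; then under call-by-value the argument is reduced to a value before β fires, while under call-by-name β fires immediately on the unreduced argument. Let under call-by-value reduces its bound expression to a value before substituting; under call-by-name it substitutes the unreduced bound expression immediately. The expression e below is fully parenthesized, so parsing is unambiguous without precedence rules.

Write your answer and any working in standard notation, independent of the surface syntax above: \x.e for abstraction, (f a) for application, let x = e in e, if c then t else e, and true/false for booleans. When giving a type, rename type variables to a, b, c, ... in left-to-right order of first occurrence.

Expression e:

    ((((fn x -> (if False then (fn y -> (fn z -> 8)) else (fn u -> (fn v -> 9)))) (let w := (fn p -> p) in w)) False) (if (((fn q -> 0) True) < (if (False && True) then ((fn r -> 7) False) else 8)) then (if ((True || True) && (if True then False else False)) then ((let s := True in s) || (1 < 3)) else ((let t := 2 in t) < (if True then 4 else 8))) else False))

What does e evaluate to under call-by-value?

Working:
step 0: ((((\x.(if false then (\y.(\z.8)) else (\u.(\v.9)))) (let w = (\p.p) in w)) false) (if (((\q.0) true) < (if (false && true) then ((\r.7) false) else 8)) then (if ((true || true) && (if true then false else false)) then ((let s = true in s) || (1 < 3)) else ((let t = 2 in t) < (if true then 4 else 8))) else false))
step 1: [let@0.0.1] ((((\x.(if false then (\y.(\z.8)) else (\u.(\v.9)))) (\p.p)) false) (if (((\q.0) true) < (if (false && true) then ((\r.7) false) else 8)) then (if ((true || true) && (if true then false else false)) then ((let s = true in s) || (1 < 3)) else ((let t = 2 in t) < (if true then 4 else 8))) else false))
step 2: [beta@0.0] (((if false then (\y.(\z.8)) else (\u.(\v.9))) false) (if (((\q.0) true) < (if (false && true) then ((\r.7) false) else 8)) then (if ((true || true) && (if true then false else false)) then ((let s = true in s) || (1 < 3)) else ((let t = 2 in t) < (if true then 4 else 8))) else false))
step 3: [if@0.0] (((\u.(\v.9)) false) (if (((\q.0) true) < (if (false && true) then ((\r.7) false) else 8)) then (if ((true || true) && (if true then false else false)) then ((let s = true in s) || (1 < 3)) else ((let t = 2 in t) < (if true then 4 else 8))) else false))
step 4: [beta@0] ((\v.9) (if (((\q.0) true) < (if (false && true) then ((\r.7) false) else 8)) then (if ((true || true) && (if true then false else false)) then ((let s = true in s) || (1 < 3)) else ((let t = 2 in t) < (if true then 4 else 8))) else false))
step 5: [beta@1.0.0] ((\v.9) (if (0 < (if (false && true) then ((\r.7) false) else 8)) then (if ((true || true) && (if true then false else false)) then ((let s = true in s) || (1 < 3)) else ((let t = 2 in t) < (if true then 4 else 8))) else false))
step 6: [delta@1.0.1.0] ((\v.9) (if (0 < (if false then ((\r.7) false) else 8)) then (if ((true || true) && (if true then false else false)) then ((let s = true in s) || (1 < 3)) else ((let t = 2 in t) < (if true then 4 else 8))) else false))
step 7: [if@1.0.1] ((\v.9) (if (0 < 8) then (if ((true || true) && (if true then false else false)) then ((let s = true in s) || (1 < 3)) else ((let t = 2 in t) < (if true then 4 else 8))) else false))
step 8: [delta@1.0] ((\v.9) (if true then (if ((true || true) && (if true then false else false)) then ((let s = true in s) || (1 < 3)) else ((let t = 2 in t) < (if true then 4 else 8))) else false))
step 9: [if@1] ((\v.9) (if ((true || true) && (if true then false else false)) then ((let s = true in s) || (1 < 3)) else ((let t = 2 in t) < (if true then 4 else 8))))
step 10: [delta@1.0.0] ((\v.9) (if (true && (if true then false else false)) then ((let s = true in s) || (1 < 3)) else ((let t = 2 in t) < (if true then 4 else 8))))
step 11: [if@1.0.1] ((\v.9) (if (true && false) then ((let s = true in s) || (1 < 3)) else ((let t = 2 in t) < (if true then 4 else 8))))
step 12: [delta@1.0] ((\v.9) (if false then ((let s = true in s) || (1 < 3)) else ((let t = 2 in t) < (if true then 4 else 8))))
step 13: [if@1] ((\v.9) ((let t = 2 in t) < (if true then 4 else 8)))
step 14: [let@1.0] ((\v.9) (2 < (if true then 4 else 8)))
step 15: [if@1.1] ((\v.9) (2 < 4))
step 16: [delta@1] ((\v.9) true)
step 17: [beta@root] 9

Answer: 9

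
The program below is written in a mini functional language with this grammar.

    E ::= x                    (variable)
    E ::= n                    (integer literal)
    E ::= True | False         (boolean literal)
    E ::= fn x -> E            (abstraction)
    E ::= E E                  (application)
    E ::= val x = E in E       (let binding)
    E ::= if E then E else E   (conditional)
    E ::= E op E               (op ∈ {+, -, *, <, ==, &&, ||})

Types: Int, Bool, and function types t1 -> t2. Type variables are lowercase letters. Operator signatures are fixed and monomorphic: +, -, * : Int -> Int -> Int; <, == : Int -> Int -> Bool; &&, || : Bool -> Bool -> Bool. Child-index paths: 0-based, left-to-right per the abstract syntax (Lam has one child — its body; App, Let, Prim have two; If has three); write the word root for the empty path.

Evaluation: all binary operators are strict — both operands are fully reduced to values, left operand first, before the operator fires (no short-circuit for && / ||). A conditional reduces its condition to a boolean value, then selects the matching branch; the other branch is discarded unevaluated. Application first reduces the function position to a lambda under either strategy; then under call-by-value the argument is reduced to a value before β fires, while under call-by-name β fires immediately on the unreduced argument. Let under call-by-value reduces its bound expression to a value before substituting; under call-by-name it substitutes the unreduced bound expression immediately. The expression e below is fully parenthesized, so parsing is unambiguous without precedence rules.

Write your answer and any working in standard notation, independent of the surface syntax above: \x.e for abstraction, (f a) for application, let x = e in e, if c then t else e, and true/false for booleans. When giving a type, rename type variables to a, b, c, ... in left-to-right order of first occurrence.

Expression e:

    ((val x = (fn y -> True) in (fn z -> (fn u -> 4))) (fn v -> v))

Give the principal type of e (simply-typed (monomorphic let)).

Derivation:
\y._ : a -> Bool
let x : a -> Bool
\u._ : c -> Int
\z._ : b -> c -> Int
v : d
\v._ : d -> d
  unify b -> c -> Int ~ (d -> d) -> e
  unify b ~ d -> d
  unify c -> Int ~ e
_ _ : c -> Int

Answer: a -> Int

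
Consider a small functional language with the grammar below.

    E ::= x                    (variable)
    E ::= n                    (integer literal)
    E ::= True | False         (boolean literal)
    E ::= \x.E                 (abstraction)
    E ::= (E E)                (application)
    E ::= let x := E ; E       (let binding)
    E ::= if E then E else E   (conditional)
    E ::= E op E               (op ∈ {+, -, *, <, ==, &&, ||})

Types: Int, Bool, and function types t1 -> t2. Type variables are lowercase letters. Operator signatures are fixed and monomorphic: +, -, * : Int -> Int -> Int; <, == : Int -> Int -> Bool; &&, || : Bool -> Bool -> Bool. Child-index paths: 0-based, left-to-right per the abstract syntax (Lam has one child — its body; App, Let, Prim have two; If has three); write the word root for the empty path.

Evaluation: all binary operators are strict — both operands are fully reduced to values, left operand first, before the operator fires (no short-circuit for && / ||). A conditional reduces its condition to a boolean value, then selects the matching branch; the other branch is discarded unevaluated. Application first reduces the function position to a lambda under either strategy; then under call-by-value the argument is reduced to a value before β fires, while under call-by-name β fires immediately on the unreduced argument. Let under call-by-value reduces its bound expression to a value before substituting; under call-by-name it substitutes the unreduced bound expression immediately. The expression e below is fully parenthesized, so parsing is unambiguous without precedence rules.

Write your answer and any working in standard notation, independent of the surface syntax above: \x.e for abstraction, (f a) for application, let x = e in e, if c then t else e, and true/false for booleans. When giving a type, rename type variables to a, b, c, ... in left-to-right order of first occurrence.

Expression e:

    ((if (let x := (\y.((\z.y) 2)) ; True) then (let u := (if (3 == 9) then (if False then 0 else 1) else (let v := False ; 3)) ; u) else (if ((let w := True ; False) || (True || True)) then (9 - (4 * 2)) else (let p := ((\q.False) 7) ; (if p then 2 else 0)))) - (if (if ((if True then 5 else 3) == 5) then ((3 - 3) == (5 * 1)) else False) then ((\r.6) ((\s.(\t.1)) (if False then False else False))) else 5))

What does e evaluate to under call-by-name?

Answer: -2

Trace:
step 0: ((if (let x = (\y.((\z.y) 2)) in true) then (let u = (if (3 == 9) then (if false then 0 else 1) else (let v = false in 3)) in u) else (if ((let w = true in false) || (true || true)) then (9 - (4 * 2)) else (let p = ((\q.false) 7) in (if p then 2 else 0)))) - (if (if ((if true then 5 else 3) == 5) then ((3 - 3) == (5 * 1)) else false) then ((\r.6) ((\s.(\t.1)) (if false then false else false))) else 5))
step 1: [let@0.0] ((if true then (let u = (if (3 == 9) then (if false then 0 else 1) else (let v = false in 3)) in u) else (if ((let w = true in false) || (true || true)) then (9 - (4 * 2)) else (let p = ((\q.false) 7) in (if p then 2 else 0)))) - (if (if ((if true then 5 else 3) == 5) then ((3 - 3) == (5 * 1)) else false) then ((\r.6) ((\s.(\t.1)) (if false then false else false))) else 5))
step 2: [if@0] ((let u = (if (3 == 9) then (if false then 0 else 1) else (let v = false in 3)) in u) - (if (if ((if true then 5 else 3) == 5) then ((3 - 3) == (5 * 1)) else false) then ((\r.6) ((\s.(\t.1)) (if false then false else false))) else 5))
step 3: [let@0] ((if (3 == 9) then (if false then 0 else 1) else (let v = false in 3)) - (if (if ((if true then 5 else 3) == 5) then ((3 - 3) == (5 * 1)) else false) then ((\r.6) ((\s.(\t.1)) (if false then false else false))) else 5))
step 4: [delta@0.0] ((if false then (if false then 0 else 1) else (let v = false in 3)) - (if (if ((if true then 5 else 3) == 5) then ((3 - 3) == (5 * 1)) else false) then ((\r.6) ((\s.(\t.1)) (if false then false else false))) else 5))
step 5: [if@0] ((let v = false in 3) - (if (if ((if true then 5 else 3) == 5) then ((3 - 3) == (5 * 1)) else false) then ((\r.6) ((\s.(\t.1)) (if false then false else false))) else 5))
step 6: [let@0] (3 - (if (if ((if true then 5 else 3) == 5) then ((3 - 3) == (5 * 1)) else false) then ((\r.6) ((\s.(\t.1)) (if false then false else false))) else 5))
step 7: [if@1.0.0.0] (3 - (if (if (5 == 5) then ((3 - 3) == (5 * 1)) else false) then ((\r.6) ((\s.(\t.1)) (if false then false else false))) else 5))
step 8: [delta@1.0.0] (3 - (if (if true then ((3 - 3) == (5 * 1)) else false) then ((\r.6) ((\s.(\t.1)) (if false then false else false))) else 5))
step 9: [if@1.0] (3 - (if ((3 - 3) == (5 * 1)) then ((\r.6) ((\s.(\t.1)) (if false then false else false))) else 5))
step 10: [delta@1.0.0] (3 - (if (0 == (5 * 1)) then ((\r.6) ((\s.(\t.1)) (if false then false else false))) else 5))
step 11: [delta@1.0.1] (3 - (if (0 == 5) then ((\r.6) ((\s.(\t.1)) (if false then false else false))) else 5))
step 12: [delta@1.0] (3 - (if false then ((\r.6) ((\s.(\t.1)) (if false then false else false))) else 5))
step 13: [if@1] (3 - 5)
step 14: [delta@root] -2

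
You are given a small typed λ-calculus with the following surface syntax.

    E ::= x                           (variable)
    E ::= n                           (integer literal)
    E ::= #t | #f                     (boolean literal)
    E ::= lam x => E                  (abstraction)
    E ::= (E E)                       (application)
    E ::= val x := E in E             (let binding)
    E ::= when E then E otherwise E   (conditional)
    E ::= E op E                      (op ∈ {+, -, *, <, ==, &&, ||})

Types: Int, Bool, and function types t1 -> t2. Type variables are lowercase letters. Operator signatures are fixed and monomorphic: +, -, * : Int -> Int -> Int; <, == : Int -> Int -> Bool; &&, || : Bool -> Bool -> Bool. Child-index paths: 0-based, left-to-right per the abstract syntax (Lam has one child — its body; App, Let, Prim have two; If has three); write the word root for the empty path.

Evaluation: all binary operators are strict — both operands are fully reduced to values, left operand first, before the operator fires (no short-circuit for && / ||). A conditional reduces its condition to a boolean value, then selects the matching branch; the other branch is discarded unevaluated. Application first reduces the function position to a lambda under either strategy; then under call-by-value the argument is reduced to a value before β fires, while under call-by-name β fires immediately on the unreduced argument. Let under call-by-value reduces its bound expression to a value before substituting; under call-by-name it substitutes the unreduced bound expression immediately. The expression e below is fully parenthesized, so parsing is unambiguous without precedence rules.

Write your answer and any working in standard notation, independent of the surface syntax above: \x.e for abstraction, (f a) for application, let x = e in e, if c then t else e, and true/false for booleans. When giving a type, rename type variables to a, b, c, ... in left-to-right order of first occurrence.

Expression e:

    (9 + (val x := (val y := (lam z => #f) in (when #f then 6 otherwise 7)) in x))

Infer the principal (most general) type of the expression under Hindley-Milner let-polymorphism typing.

Working:
  unify Int ~ Int
\z._ : a -> Bool
let y : forall. a -> Bool
  unify Bool ~ Bool
  unify Int ~ Int
let x : Int
x : Int
  unify Int ~ Int

Answer: Int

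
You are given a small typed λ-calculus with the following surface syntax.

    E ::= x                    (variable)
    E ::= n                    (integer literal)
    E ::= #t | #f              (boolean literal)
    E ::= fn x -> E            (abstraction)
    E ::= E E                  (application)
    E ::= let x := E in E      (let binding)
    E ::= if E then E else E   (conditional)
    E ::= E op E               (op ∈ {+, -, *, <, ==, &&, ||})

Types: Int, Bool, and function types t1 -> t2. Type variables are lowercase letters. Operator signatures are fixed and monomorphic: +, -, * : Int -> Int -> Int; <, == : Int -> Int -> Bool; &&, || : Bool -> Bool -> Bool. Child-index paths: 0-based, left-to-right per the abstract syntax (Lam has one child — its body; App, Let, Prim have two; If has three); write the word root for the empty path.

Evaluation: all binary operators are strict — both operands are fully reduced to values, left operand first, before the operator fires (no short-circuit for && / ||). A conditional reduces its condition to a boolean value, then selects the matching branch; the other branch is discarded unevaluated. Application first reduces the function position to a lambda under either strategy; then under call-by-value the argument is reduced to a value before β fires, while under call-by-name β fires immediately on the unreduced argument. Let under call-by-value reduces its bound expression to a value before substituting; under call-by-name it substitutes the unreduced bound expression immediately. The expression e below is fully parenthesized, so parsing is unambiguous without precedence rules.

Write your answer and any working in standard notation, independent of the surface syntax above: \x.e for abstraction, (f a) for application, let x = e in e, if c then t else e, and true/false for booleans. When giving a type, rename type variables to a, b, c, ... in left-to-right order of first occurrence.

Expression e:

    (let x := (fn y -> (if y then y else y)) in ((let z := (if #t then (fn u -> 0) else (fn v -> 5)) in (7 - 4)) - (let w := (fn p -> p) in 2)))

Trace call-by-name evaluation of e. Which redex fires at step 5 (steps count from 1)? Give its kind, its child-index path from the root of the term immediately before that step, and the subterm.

Answer: delta at root : (3 - 2)

Working:
step 0: (let x = (\y.(if y then y else y)) in ((let z = (if true then (\u.0) else (\v.5)) in (7 - 4)) - (let w = (\p.p) in 2)))
step 1: [let@root] ((let z = (if true then (\u.0) else (\v.5)) in (7 - 4)) - (let w = (\p.p) in 2))
step 2: [let@0] ((7 - 4) - (let w = (\p.p) in 2))
step 3: [delta@0] (3 - (let w = (\p.p) in 2))
step 4: [let@1] (3 - 2)
step 5: [delta@root] 1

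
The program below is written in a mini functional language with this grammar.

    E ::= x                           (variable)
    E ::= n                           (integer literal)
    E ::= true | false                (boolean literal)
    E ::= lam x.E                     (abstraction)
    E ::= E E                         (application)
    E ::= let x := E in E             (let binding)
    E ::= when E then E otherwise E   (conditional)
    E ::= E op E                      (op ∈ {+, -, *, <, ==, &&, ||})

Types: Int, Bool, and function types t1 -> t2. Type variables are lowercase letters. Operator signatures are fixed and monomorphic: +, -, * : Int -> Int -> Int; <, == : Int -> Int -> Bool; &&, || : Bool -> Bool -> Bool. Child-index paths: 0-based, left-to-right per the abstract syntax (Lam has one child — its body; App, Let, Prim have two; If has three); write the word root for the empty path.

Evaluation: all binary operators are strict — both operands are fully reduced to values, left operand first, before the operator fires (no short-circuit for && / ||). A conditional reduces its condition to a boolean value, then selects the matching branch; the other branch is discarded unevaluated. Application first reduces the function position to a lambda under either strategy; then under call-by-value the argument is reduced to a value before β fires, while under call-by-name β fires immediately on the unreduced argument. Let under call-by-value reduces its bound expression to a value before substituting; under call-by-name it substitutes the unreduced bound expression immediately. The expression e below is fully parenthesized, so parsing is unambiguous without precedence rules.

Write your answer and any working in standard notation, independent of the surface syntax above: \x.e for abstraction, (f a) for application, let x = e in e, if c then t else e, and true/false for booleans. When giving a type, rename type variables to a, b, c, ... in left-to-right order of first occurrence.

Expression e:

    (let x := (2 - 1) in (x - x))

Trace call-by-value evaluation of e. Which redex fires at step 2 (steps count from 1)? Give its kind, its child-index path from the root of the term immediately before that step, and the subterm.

Answer: let at root : (let x = 1 in (x - x))

Working:
step 0: (let x = (2 - 1) in (x - x))
step 1: [delta@0] (let x = 1 in (x - x))
step 2: [let@root] (1 - 1)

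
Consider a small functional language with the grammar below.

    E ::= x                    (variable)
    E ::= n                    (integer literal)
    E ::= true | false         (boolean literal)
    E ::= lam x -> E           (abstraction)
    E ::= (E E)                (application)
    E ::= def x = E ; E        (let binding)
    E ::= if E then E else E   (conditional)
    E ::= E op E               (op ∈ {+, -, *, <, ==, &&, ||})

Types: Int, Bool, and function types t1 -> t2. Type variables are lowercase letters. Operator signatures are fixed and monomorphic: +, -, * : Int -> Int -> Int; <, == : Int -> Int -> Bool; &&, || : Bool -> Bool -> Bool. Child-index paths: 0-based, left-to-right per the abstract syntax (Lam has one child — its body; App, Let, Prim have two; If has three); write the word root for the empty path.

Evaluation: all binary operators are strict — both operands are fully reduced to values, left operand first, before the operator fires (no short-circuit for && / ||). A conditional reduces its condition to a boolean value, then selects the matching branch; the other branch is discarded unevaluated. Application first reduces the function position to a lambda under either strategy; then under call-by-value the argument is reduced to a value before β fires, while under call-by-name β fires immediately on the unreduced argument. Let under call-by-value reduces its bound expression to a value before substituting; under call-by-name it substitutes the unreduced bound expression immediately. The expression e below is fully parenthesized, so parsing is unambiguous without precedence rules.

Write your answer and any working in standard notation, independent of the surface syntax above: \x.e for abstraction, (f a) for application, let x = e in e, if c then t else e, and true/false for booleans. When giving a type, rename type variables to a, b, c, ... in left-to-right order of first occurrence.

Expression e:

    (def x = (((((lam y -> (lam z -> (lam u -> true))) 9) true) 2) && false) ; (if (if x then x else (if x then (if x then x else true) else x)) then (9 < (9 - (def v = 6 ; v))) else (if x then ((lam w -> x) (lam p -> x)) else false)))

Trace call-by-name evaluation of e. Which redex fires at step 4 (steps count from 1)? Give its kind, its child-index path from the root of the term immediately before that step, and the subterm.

Answer: beta at 0.0.0 : ((\u.true) 2)

Derivation:
step 0: (let x = (((((\y.(\z.(\u.true))) 9) true) 2) && false) in (if (if x then x else (if x then (if x then x else true) else x)) then (9 < (9 - (let v = 6 in v))) else (if x then ((\w.x) (\p.x)) else false)))
step 1: [let@root] (if (if (((((\y.(\z.(\u.true))) 9) true) 2) && false) then (((((\y.(\z.(\u.true))) 9) true) 2) && false) else (if (((((\y.(\z.(\u.true))) 9) true) 2) && false) then (if (((((\y.(\z.(\u.true))) 9) true) 2) && false) then (((((\y.(\z.(\u.true))) 9) true) 2) && false) else true) else (((((\y.(\z.(\u.true))) 9) true) 2) && false))) then (9 < (9 - (let v = 6 in v))) else (if (((((\y.(\z.(\u.true))) 9) true) 2) && false) then ((\w.(((((\y.(\z.(\u.true))) 9) true) 2) && false)) (\p.(((((\y.(\z.(\u.true))) 9) true) 2) && false))) else false))
step 2: [beta@0.0.0.0.0] (if (if ((((\z.(\u.true)) true) 2) && false) then (((((\y.(\z.(\u.true))) 9) true) 2) && false) else (if (((((\y.(\z.(\u.true))) 9) true) 2) && false) then (if (((((\y.(\z.(\u.true))) 9) true) 2) && false) then (((((\y.(\z.(\u.true))) 9) true) 2) && false) else true) else (((((\y.(\z.(\u.true))) 9) true) 2) && false))) then (9 < (9 - (let v = 6 in v))) else (if (((((\y.(\z.(\u.true))) 9) true) 2) && false) then ((\w.(((((\y.(\z.(\u.true))) 9) true) 2) && false)) (\p.(((((\y.(\z.(\u.true))) 9) true) 2) && false))) else false))
step 3: [beta@0.0.0.0] (if (if (((\u.true) 2) && false) then (((((\y.(\z.(\u.true))) 9) true) 2) && false) else (if (((((\y.(\z.(\u.true))) 9) true) 2) && false) then (if (((((\y.(\z.(\u.true))) 9) true) 2) && false) then (((((\y.(\z.(\u.true))) 9) true) 2) && false) else true) else (((((\y.(\z.(\u.true))) 9) true) 2) && false))) then (9 < (9 - (let v = 6 in v))) else (if (((((\y.(\z.(\u.true))) 9) true) 2) && false) then ((\w.(((((\y.(\z.(\u.true))) 9) true) 2) && false)) (\p.(((((\y.(\z.(\u.true))) 9) true) 2) && false))) else false))
step 4: [beta@0.0.0] (if (if (true && false) then (((((\y.(\z.(\u.true))) 9) true) 2) && false) else (if (((((\y.(\z.(\u.true))) 9) true) 2) && false) then (if (((((\y.(\z.(\u.true))) 9) true) 2) && false) then (((((\y.(\z.(\u.true))) 9) true) 2) && false) else true) else (((((\y.(\z.(\u.true))) 9) true) 2) && false))) then (9 < (9 - (let v = 6 in v))) else (if (((((\y.(\z.(\u.true))) 9) true) 2) && false) then ((\w.(((((\y.(\z.(\u.true))) 9) true) 2) && false)) (\p.(((((\y.(\z.(\u.true))) 9) true) 2) && false))) else false))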